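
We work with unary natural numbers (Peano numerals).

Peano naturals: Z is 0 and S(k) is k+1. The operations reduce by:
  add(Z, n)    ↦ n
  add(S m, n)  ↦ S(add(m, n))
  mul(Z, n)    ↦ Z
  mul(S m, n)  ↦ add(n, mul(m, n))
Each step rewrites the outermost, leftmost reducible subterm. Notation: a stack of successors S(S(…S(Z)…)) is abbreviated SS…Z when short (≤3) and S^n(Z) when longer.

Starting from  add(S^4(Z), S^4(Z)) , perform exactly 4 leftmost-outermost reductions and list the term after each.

Answer: after 4 steps: S(S(S(S(add(Z, S^4(Z))))))

Reduction:
  start: add(S^4(Z), S^4(Z))
  [1] S(add(SSSZ, S^4(Z)))
  [2] S(S(add(SSZ, S^4(Z))))
  [3] S(S(S(add(SZ, S^4(Z)))))
  [4] S(S(S(S(add(Z, S^4(Z))))))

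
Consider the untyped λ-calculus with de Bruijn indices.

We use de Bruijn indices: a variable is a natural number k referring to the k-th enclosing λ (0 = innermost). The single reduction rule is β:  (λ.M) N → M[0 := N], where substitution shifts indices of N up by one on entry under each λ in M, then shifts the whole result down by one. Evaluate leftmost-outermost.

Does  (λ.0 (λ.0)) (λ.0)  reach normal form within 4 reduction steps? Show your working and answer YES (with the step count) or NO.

  start: (λ.0 (λ.0)) (λ.0)
  →1  (λ.0) (λ.0)
  →2  λ.0

Answer: YES — reaches normal form λ.0 in 2 ≤ 4 steps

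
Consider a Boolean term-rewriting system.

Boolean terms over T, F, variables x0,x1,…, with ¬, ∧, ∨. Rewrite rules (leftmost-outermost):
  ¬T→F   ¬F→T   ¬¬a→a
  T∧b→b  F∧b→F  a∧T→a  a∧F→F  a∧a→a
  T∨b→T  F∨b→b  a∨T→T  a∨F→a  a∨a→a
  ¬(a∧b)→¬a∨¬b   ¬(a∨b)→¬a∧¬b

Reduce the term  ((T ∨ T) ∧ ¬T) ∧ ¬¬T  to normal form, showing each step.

  start: ((T ∨ T) ∧ ¬T) ∧ ¬¬T
  step 1: (T ∧ ¬T) ∧ ¬¬T
  step 2: ¬T ∧ ¬¬T
  step 3: F ∧ ¬¬T
  step 4: F

Answer: normal form = F  (in 4 steps)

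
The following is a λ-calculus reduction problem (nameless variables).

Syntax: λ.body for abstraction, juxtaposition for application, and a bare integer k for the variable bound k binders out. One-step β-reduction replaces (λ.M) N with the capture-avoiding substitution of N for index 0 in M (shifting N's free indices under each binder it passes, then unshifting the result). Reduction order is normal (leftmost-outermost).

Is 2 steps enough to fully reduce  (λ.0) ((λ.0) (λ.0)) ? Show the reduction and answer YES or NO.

Answer: YES — reaches normal form λ.0 in 2 ≤ 2 steps

Derivation:
  start: (λ.0) ((λ.0) (λ.0))
  →1  (λ.0) (λ.0)
  →2  λ.0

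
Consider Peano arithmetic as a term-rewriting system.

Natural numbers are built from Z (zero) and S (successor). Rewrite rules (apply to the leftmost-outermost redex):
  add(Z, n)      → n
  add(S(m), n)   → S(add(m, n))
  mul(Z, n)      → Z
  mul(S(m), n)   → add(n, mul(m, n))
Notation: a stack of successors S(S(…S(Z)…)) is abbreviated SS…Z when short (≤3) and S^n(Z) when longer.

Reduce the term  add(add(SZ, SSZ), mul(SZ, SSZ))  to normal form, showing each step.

Answer: normal form = S^5(Z)  (in 11 steps)

Derivation:
  start: add(add(SZ, SSZ), mul(SZ, SSZ))
  step 1: add(S(add(Z, SSZ)), mul(SZ, SSZ))
  step 2: S(add(add(Z, SSZ), mul(SZ, SSZ)))
  step 3: S(add(SSZ, mul(SZ, SSZ)))
  step 4: S(S(add(SZ, mul(SZ, SSZ))))
  step 5: S(S(S(add(Z, mul(SZ, SSZ)))))
  step 6: S(S(S(mul(SZ, SSZ))))
  step 7: S(S(S(add(SSZ, mul(Z, SSZ)))))
  step 8: S(S(S(S(add(SZ, mul(Z, SSZ))))))
  step 9: S(S(S(S(S(add(Z, mul(Z, SSZ)))))))
  step 10: S(S(S(S(S(mul(Z, SSZ))))))
  step 11: S^5(Z)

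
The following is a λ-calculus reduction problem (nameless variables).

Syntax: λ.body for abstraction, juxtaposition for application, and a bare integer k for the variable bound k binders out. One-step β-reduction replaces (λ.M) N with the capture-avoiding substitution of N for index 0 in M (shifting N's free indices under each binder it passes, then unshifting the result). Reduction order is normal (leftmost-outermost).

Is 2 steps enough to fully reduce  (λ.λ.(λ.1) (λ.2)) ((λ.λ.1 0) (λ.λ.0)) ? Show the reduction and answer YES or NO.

Answer: YES — reaches normal form λ.0 in 2 ≤ 2 steps

Working:
  start: (λ.λ.(λ.1) (λ.2)) ((λ.λ.1 0) (λ.λ.0))
  [1] λ.(λ.1) (λ.(λ.λ.1 0) (λ.λ.0))
  [2] λ.0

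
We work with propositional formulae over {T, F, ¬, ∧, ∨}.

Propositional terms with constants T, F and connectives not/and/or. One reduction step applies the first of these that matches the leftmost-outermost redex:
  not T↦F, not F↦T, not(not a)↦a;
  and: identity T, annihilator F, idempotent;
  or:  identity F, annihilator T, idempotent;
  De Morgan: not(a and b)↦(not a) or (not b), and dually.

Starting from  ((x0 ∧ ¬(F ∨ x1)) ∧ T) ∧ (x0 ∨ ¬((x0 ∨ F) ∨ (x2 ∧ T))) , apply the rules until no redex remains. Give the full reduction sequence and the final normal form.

  start: ((x0 ∧ ¬(F ∨ x1)) ∧ T) ∧ (x0 ∨ ¬((x0 ∨ F) ∨ (x2 ∧ T)))
  [1] (x0 ∧ ¬(F ∨ x1)) ∧ (x0 ∨ ¬((x0 ∨ F) ∨ (x2 ∧ T)))
  [2] (x0 ∧ (¬F ∧ ¬x1)) ∧ (x0 ∨ ¬((x0 ∨ F) ∨ (x2 ∧ T)))
  [3] (x0 ∧ (T ∧ ¬x1)) ∧ (x0 ∨ ¬((x0 ∨ F) ∨ (x2 ∧ T)))
  [4] (x0 ∧ ¬x1) ∧ (x0 ∨ ¬((x0 ∨ F) ∨ (x2 ∧ T)))
  [5] (x0 ∧ ¬x1) ∧ (x0 ∨ (¬(x0 ∨ F) ∧ ¬(x2 ∧ T)))
  [6] (x0 ∧ ¬x1) ∧ (x0 ∨ ((¬x0 ∧ ¬F) ∧ ¬(x2 ∧ T)))
  [7] (x0 ∧ ¬x1) ∧ (x0 ∨ ((¬x0 ∧ T) ∧ ¬(x2 ∧ T)))
  [8] (x0 ∧ ¬x1) ∧ (x0 ∨ (¬x0 ∧ ¬(x2 ∧ T)))
  [9] (x0 ∧ ¬x1) ∧ (x0 ∨ (¬x0 ∧ (¬x2 ∨ ¬T)))
  [10] (x0 ∧ ¬x1) ∧ (x0 ∨ (¬x0 ∧ (¬x2 ∨ F)))
  [11] (x0 ∧ ¬x1) ∧ (x0 ∨ (¬x0 ∧ ¬x2))

Answer: normal form = (x0 ∧ ¬x1) ∧ (x0 ∨ (¬x0 ∧ ¬x2))  (in 11 steps)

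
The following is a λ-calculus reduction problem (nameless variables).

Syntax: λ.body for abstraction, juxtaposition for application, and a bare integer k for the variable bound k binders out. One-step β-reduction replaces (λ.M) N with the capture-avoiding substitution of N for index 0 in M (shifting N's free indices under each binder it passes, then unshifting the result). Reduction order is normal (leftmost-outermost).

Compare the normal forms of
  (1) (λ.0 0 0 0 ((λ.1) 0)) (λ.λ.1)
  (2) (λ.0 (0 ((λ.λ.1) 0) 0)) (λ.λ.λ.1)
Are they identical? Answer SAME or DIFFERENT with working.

Term A:
  start: (λ.0 0 0 0 ((λ.1) 0)) (λ.λ.1)
  step 1: (λ.λ.1) (λ.λ.1) (λ.λ.1) (λ.λ.1) ((λ.λ.λ.1) (λ.λ.1))
  step 2: (λ.λ.λ.1) (λ.λ.1) (λ.λ.1) ((λ.λ.λ.1) (λ.λ.1))
  step 3: (λ.λ.1) (λ.λ.1) ((λ.λ.λ.1) (λ.λ.1))
  step 4: (λ.λ.λ.1) ((λ.λ.λ.1) (λ.λ.1))
  step 5: λ.λ.1

Term B:
  start: (λ.0 (0 ((λ.λ.1) 0) 0)) (λ.λ.λ.1)
  step 1: (λ.λ.λ.1) ((λ.λ.λ.1) ((λ.λ.1) (λ.λ.λ.1)) (λ.λ.λ.1))
  step 2: λ.λ.1

Answer: SAME — A ⇓ λ.λ.1, B ⇓ λ.λ.1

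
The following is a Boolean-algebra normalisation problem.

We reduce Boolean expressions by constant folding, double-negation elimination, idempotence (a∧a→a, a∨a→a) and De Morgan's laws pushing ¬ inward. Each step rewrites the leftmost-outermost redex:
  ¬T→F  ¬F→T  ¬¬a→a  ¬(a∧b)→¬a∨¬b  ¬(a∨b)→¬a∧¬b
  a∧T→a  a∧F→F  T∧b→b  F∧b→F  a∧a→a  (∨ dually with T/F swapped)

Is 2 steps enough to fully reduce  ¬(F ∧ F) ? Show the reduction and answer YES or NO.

  start: ¬(F ∧ F)
  step 1: ¬F ∨ ¬F
  step 2: ¬F

Answer: NO — after 2 steps the term is ¬F, not yet normal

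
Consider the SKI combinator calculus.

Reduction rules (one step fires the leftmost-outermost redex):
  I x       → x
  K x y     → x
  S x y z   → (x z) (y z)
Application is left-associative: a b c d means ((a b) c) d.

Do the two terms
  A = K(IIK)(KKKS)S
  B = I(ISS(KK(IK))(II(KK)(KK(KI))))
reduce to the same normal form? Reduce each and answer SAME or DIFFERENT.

Answer: DIFFERENT — A ⇓ KS, B ⇓ SK(KK)

Reduction:
Term A:
  start: K(IIK)(KKKS)S
  step 1: IIKS
  step 2: IKS
  step 3: KS

Term B:
  start: I(ISS(KK(IK))(II(KK)(KK(KI))))
  step 1: ISS(KK(IK))(II(KK)(KK(KI)))
  step 2: SS(KK(IK))(II(KK)(KK(KI)))
  step 3: S(II(KK)(KK(KI)))(KK(IK)(II(KK)(KK(KI))))
  step 4: S(I(KK)(KK(KI)))(KK(IK)(II(KK)(KK(KI))))
  step 5: S(KK(KK(KI)))(KK(IK)(II(KK)(KK(KI))))
  step 6: SK(KK(IK)(II(KK)(KK(KI))))
  step 7: SK(K(II(KK)(KK(KI))))
  step 8: SK(K(I(KK)(KK(KI))))
  step 9: SK(K(KK(KK(KI))))
  step 10: SK(KK)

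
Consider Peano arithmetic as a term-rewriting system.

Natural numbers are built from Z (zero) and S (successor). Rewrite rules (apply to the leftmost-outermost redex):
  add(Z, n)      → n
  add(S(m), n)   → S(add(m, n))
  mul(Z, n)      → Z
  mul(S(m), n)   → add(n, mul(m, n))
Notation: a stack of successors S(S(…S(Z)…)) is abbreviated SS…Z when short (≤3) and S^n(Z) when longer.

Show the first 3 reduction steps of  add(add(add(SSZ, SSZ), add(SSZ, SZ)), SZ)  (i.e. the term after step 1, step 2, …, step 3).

  start: add(add(add(SSZ, SSZ), add(SSZ, SZ)), SZ)
  [1] add(add(S(add(SZ, SSZ)), add(SSZ, SZ)), SZ)
  [2] add(S(add(add(SZ, SSZ), add(SSZ, SZ))), SZ)
  [3] S(add(add(add(SZ, SSZ), add(SSZ, SZ)), SZ))

Answer: after 3 steps: S(add(add(add(SZ, SSZ), add(SSZ, SZ)), SZ))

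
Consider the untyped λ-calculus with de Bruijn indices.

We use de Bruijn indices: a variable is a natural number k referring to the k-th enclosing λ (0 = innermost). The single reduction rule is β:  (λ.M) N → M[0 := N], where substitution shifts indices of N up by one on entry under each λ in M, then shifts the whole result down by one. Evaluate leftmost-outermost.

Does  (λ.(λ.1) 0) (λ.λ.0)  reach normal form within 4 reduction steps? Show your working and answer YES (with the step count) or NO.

Answer: YES — reaches normal form λ.λ.0 in 2 ≤ 4 steps

Reduction:
  start: (λ.(λ.1) 0) (λ.λ.0)
  →1  (λ.λ.λ.0) (λ.λ.0)
  →2  λ.λ.0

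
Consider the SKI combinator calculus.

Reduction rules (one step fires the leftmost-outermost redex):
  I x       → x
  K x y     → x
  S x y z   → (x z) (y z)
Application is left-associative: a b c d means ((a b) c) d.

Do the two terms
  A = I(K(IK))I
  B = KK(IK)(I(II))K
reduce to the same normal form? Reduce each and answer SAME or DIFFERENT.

Answer: DIFFERENT — A ⇓ K, B ⇓ I

Derivation:
Term A:
  start: I(K(IK))I
  step 1: K(IK)I
  step 2: IK
  step 3: K

Term B:
  start: KK(IK)(I(II))K
  step 1: K(I(II))K
  step 2: I(II)
  step 3: II
  step 4: I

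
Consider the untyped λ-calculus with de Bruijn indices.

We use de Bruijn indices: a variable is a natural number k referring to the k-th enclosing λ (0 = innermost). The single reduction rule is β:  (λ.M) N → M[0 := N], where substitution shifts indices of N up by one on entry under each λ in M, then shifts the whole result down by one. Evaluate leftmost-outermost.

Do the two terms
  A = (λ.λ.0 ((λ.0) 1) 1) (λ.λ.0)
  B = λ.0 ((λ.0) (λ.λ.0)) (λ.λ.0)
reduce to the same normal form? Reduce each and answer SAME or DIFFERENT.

Answer: SAME — A ⇓ λ.0 (λ.λ.0) (λ.λ.0), B ⇓ λ.0 (λ.λ.0) (λ.λ.0)

Working:
Term A:
  start: (λ.λ.0 ((λ.0) 1) 1) (λ.λ.0)
  →1  λ.0 ((λ.0) (λ.λ.0)) (λ.λ.0)
  →2  λ.0 (λ.λ.0) (λ.λ.0)

Term B:
  start: λ.0 ((λ.0) (λ.λ.0)) (λ.λ.0)
  →1  λ.0 (λ.λ.0) (λ.λ.0)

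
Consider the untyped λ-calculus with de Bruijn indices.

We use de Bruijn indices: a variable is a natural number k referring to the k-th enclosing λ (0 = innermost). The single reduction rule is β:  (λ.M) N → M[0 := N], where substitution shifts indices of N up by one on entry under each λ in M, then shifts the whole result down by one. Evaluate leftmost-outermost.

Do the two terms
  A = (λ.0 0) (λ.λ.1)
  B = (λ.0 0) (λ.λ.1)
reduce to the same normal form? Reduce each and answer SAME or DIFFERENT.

Term A:
  start: (λ.0 0) (λ.λ.1)
  step 1: (λ.λ.1) (λ.λ.1)
  step 2: λ.λ.λ.1

Term B:
  start: (λ.0 0) (λ.λ.1)
  step 1: (λ.λ.1) (λ.λ.1)
  step 2: λ.λ.λ.1

Answer: SAME — A ⇓ λ.λ.λ.1, B ⇓ λ.λ.λ.1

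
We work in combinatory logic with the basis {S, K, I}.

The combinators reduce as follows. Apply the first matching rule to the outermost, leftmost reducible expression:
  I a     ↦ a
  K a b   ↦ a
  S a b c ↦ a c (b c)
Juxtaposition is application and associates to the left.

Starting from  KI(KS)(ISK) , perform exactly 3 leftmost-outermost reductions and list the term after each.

Answer: after 3 steps: SK

Reduction:
  start: KI(KS)(ISK)
  [1] I(ISK)
  [2] ISK
  [3] SK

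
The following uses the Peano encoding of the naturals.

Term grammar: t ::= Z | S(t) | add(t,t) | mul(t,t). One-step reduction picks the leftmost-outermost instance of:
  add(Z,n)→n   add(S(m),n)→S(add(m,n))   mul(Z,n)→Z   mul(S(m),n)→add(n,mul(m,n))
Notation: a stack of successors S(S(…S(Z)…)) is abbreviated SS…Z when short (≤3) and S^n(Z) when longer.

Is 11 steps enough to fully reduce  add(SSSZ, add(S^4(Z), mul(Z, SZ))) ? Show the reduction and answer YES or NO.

Answer: YES — reaches normal form S^7(Z) in 10 ≤ 11 steps

Reduction:
  start: add(SSSZ, add(S^4(Z), mul(Z, SZ)))
  [1] S(add(SSZ, add(S^4(Z), mul(Z, SZ))))
  [2] S(S(add(SZ, add(S^4(Z), mul(Z, SZ)))))
  [3] S(S(S(add(Z, add(S^4(Z), mul(Z, SZ))))))
  [4] S(S(S(add(S^4(Z), mul(Z, SZ)))))
  [5] S(S(S(S(add(SSSZ, mul(Z, SZ))))))
  [6] S(S(S(S(S(add(SSZ, mul(Z, SZ)))))))
  [7] S(S(S(S(S(S(add(SZ, mul(Z, SZ))))))))
  [8] S(S(S(S(S(S(S(add(Z, mul(Z, SZ)))))))))
  [9] S(S(S(S(S(S(S(mul(Z, SZ))))))))
  [10] S^7(Z)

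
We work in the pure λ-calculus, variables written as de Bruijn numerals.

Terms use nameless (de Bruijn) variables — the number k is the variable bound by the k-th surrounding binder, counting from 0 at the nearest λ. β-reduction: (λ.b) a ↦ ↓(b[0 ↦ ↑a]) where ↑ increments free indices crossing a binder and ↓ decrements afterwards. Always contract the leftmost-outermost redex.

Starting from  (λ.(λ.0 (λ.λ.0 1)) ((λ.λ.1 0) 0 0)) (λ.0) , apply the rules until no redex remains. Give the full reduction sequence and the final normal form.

Answer: normal form = λ.λ.0 1  (in 6 steps)

Reduction:
  start: (λ.(λ.0 (λ.λ.0 1)) ((λ.λ.1 0) 0 0)) (λ.0)
  [1] (λ.0 (λ.λ.0 1)) ((λ.λ.1 0) (λ.0) (λ.0))
  [2] (λ.λ.1 0) (λ.0) (λ.0) (λ.λ.0 1)
  [3] (λ.(λ.0) 0) (λ.0) (λ.λ.0 1)
  [4] (λ.0) (λ.0) (λ.λ.0 1)
  [5] (λ.0) (λ.λ.0 1)
  [6] λ.λ.0 1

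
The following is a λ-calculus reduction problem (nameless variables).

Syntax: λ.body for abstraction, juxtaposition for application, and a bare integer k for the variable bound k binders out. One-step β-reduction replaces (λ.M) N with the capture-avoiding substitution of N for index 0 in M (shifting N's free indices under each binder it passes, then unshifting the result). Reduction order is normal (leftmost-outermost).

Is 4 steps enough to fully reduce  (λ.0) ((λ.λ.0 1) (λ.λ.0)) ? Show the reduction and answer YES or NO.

  start: (λ.0) ((λ.λ.0 1) (λ.λ.0))
  step 1: (λ.λ.0 1) (λ.λ.0)
  step 2: λ.0 (λ.λ.0)

Answer: YES — reaches normal form λ.0 (λ.λ.0) in 2 ≤ 4 steps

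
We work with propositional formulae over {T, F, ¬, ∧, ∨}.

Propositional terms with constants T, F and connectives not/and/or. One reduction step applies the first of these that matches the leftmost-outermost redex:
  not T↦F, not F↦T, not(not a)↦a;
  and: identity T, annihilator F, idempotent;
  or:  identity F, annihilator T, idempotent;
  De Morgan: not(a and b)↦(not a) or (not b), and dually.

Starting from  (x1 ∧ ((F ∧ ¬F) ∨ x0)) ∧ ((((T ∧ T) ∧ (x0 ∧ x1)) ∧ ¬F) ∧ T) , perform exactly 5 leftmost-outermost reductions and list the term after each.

Answer: after 5 steps: (x1 ∧ x0) ∧ ((x0 ∧ x1) ∧ ¬F)

Reduction:
  start: (x1 ∧ ((F ∧ ¬F) ∨ x0)) ∧ ((((T ∧ T) ∧ (x0 ∧ x1)) ∧ ¬F) ∧ T)
  →1  (x1 ∧ (F ∨ x0)) ∧ ((((T ∧ T) ∧ (x0 ∧ x1)) ∧ ¬F) ∧ T)
  →2  (x1 ∧ x0) ∧ ((((T ∧ T) ∧ (x0 ∧ x1)) ∧ ¬F) ∧ T)
  →3  (x1 ∧ x0) ∧ (((T ∧ T) ∧ (x0 ∧ x1)) ∧ ¬F)
  →4  (x1 ∧ x0) ∧ ((T ∧ (x0 ∧ x1)) ∧ ¬F)
  →5  (x1 ∧ x0) ∧ ((x0 ∧ x1) ∧ ¬F)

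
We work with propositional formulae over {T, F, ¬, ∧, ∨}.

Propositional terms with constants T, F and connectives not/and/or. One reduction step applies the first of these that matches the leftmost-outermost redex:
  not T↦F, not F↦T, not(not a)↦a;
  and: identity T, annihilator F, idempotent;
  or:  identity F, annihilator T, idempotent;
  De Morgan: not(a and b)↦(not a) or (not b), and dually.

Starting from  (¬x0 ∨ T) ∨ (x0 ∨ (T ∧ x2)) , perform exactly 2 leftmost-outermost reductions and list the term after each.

Answer: after 2 steps: T

Working:
  start: (¬x0 ∨ T) ∨ (x0 ∨ (T ∧ x2))
  [1] T ∨ (x0 ∨ (T ∧ x2))
  [2] T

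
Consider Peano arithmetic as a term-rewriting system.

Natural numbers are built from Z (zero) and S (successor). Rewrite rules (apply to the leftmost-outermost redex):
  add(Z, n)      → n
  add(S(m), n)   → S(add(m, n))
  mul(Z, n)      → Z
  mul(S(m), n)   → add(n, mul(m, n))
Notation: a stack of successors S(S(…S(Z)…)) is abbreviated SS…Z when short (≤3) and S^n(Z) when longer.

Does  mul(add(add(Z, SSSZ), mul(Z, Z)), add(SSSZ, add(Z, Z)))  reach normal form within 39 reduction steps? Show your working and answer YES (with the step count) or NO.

  start: mul(add(add(Z, SSSZ), mul(Z, Z)), add(SSSZ, add(Z, Z)))
  [1] mul(add(SSSZ, mul(Z, Z)), add(SSSZ, add(Z, Z)))
  [2] mul(S(add(SSZ, mul(Z, Z))), add(SSSZ, add(Z, Z)))
  [3] add(add(SSSZ, add(Z, Z)), mul(add(SSZ, mul(Z, Z)), add(SSSZ, add(Z, Z))))
  [4] add(S(add(SSZ, add(Z, Z))), mul(add(SSZ, mul(Z, Z)), add(SSSZ, add(Z, Z))))
  [5] S(add(add(SSZ, add(Z, Z)), mul(add(SSZ, mul(Z, Z)), add(SSSZ, add(Z, Z)))))
  [6] S(add(S(add(SZ, add(Z, Z))), mul(add(SSZ, mul(Z, Z)), add(SSSZ, add(Z, Z)))))
  [7] S(S(add(add(SZ, add(Z, Z)), mul(add(SSZ, mul(Z, Z)), add(SSSZ, add(Z, Z))))))
  [8] S(S(add(S(add(Z, add(Z, Z))), mul(add(SSZ, mul(Z, Z)), add(SSSZ, add(Z, Z))))))
  [9] S(S(S(add(add(Z, add(Z, Z)), mul(add(SSZ, mul(Z, Z)), add(SSSZ, add(Z, Z)))))))
  [10] S(S(S(add(add(Z, Z), mul(add(SSZ, mul(Z, Z)), add(SSSZ, add(Z, Z)))))))
  [11] S(S(S(add(Z, mul(add(SSZ, mul(Z, Z)), add(SSSZ, add(Z, Z)))))))
  [12] S(S(S(mul(add(SSZ, mul(Z, Z)), add(SSSZ, add(Z, Z))))))
  [13] S(S(S(mul(S(add(SZ, mul(Z, Z))), add(SSSZ, add(Z, Z))))))
  [14] S(S(S(add(add(SSSZ, add(Z, Z)), mul(add(SZ, mul(Z, Z)), add(SSSZ, add(Z, Z)))))))
  [15] S(S(S(add(S(add(SSZ, add(Z, Z))), mul(add(SZ, mul(Z, Z)), add(SSSZ, add(Z, Z)))))))
  [16] S(S(S(S(add(add(SSZ, add(Z, Z)), mul(add(SZ, mul(Z, Z)), add(SSSZ, add(Z, Z))))))))
  [17] S(S(S(S(add(S(add(SZ, add(Z, Z))), mul(add(SZ, mul(Z, Z)), add(SSSZ, add(Z, Z))))))))
  [18] S(S(S(S(S(add(add(SZ, add(Z, Z)), mul(add(SZ, mul(Z, Z)), add(SSSZ, add(Z, Z)))))))))
  [19] S(S(S(S(S(add(S(add(Z, add(Z, Z))), mul(add(SZ, mul(Z, Z)), add(SSSZ, add(Z, Z)))))))))
  [20] S(S(S(S(S(S(add(add(Z, add(Z, Z)), mul(add(SZ, mul(Z, Z)), add(SSSZ, add(Z, Z))))))))))
  [21] S(S(S(S(S(S(add(add(Z, Z), mul(add(SZ, mul(Z, Z)), add(SSSZ, add(Z, Z))))))))))
  [22] S(S(S(S(S(S(add(Z, mul(add(SZ, mul(Z, Z)), add(SSSZ, add(Z, Z))))))))))
  [23] S(S(S(S(S(S(mul(add(SZ, mul(Z, Z)), add(SSSZ, add(Z, Z)))))))))
  [24] S(S(S(S(S(S(mul(S(add(Z, mul(Z, Z))), add(SSSZ, add(Z, Z)))))))))
  [25] S(S(S(S(S(S(add(add(SSSZ, add(Z, Z)), mul(add(Z, mul(Z, Z)), add(SSSZ, add(Z, Z))))))))))
  [26] S(S(S(S(S(S(add(S(add(SSZ, add(Z, Z))), mul(add(Z, mul(Z, Z)), add(SSSZ, add(Z, Z))))))))))
  [27] S(S(S(S(S(S(S(add(add(SSZ, add(Z, Z)), mul(add(Z, mul(Z, Z)), add(SSSZ, add(Z, Z)))))))))))
  [28] S(S(S(S(S(S(S(add(S(add(SZ, add(Z, Z))), mul(add(Z, mul(Z, Z)), add(SSSZ, add(Z, Z)))))))))))
  [29] S(S(S(S(S(S(S(S(add(add(SZ, add(Z, Z)), mul(add(Z, mul(Z, Z)), add(SSSZ, add(Z, Z))))))))))))
  [30] S(S(S(S(S(S(S(S(add(S(add(Z, add(Z, Z))), mul(add(Z, mul(Z, Z)), add(SSSZ, add(Z, Z))))))))))))
  [31] S(S(S(S(S(S(S(S(S(add(add(Z, add(Z, Z)), mul(add(Z, mul(Z, Z)), add(SSSZ, add(Z, Z)))))))))))))
  [32] S(S(S(S(S(S(S(S(S(add(add(Z, Z), mul(add(Z, mul(Z, Z)), add(SSSZ, add(Z, Z)))))))))))))
  [33] S(S(S(S(S(S(S(S(S(add(Z, mul(add(Z, mul(Z, Z)), add(SSSZ, add(Z, Z)))))))))))))
  [34] S(S(S(S(S(S(S(S(S(mul(add(Z, mul(Z, Z)), add(SSSZ, add(Z, Z))))))))))))
  [35] S(S(S(S(S(S(S(S(S(mul(mul(Z, Z), add(SSSZ, add(Z, Z))))))))))))
  [36] S(S(S(S(S(S(S(S(S(mul(Z, add(SSSZ, add(Z, Z))))))))))))
  [37] S^9(Z)

Answer: YES — reaches normal form S^9(Z) in 37 ≤ 39 steps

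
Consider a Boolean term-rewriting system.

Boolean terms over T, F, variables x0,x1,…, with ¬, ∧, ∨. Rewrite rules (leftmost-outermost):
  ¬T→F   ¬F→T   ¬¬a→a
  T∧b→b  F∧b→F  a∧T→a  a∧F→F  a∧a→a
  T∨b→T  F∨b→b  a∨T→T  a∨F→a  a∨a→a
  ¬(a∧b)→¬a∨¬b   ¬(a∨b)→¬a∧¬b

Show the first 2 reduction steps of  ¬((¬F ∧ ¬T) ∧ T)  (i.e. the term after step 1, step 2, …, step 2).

Answer: after 2 steps: (¬¬F ∨ ¬¬T) ∨ ¬T

Working:
  start: ¬((¬F ∧ ¬T) ∧ T)
  →1  ¬(¬F ∧ ¬T) ∨ ¬T
  →2  (¬¬F ∨ ¬¬T) ∨ ¬T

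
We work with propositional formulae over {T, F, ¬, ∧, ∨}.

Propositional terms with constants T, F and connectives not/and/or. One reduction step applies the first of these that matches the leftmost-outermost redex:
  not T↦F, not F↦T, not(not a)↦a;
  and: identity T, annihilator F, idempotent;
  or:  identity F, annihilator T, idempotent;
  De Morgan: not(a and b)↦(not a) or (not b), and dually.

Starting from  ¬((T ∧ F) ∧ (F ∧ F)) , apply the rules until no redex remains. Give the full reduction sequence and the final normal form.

  start: ¬((T ∧ F) ∧ (F ∧ F))
  step 1: ¬(T ∧ F) ∨ ¬(F ∧ F)
  step 2: (¬T ∨ ¬F) ∨ ¬(F ∧ F)
  step 3: (F ∨ ¬F) ∨ ¬(F ∧ F)
  step 4: ¬F ∨ ¬(F ∧ F)
  step 5: T ∨ ¬(F ∧ F)
  step 6: T

Answer: normal form = T  (in 6 steps)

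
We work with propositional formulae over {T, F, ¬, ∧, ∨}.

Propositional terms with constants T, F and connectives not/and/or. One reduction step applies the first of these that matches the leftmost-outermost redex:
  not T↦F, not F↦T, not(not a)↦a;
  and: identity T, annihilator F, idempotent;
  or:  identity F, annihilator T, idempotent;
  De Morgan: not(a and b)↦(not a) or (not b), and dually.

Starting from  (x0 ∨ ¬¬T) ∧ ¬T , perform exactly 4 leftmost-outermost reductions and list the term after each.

Answer: after 4 steps: F

Working:
  start: (x0 ∨ ¬¬T) ∧ ¬T
  →1  (x0 ∨ T) ∧ ¬T
  →2  T ∧ ¬T
  →3  ¬T
  →4  F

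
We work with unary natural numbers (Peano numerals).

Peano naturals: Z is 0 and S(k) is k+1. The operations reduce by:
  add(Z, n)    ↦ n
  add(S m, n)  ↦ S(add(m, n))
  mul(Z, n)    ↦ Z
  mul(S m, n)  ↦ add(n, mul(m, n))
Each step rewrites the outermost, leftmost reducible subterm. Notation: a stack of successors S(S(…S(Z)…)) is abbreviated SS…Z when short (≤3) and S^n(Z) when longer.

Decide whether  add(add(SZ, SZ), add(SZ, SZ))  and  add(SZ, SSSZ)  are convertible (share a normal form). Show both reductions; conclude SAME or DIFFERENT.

Answer: SAME — A ⇓ S^4(Z), B ⇓ S^4(Z)

Working:
Term A:
  start: add(add(SZ, SZ), add(SZ, SZ))
  →1  add(S(add(Z, SZ)), add(SZ, SZ))
  →2  S(add(add(Z, SZ), add(SZ, SZ)))
  →3  S(add(SZ, add(SZ, SZ)))
  →4  S(S(add(Z, add(SZ, SZ))))
  →5  S(S(add(SZ, SZ)))
  →6  S(S(S(add(Z, SZ))))
  →7  S^4(Z)

Term B:
  start: add(SZ, SSSZ)
  →1  S(add(Z, SSSZ))
  →2  S^4(Z)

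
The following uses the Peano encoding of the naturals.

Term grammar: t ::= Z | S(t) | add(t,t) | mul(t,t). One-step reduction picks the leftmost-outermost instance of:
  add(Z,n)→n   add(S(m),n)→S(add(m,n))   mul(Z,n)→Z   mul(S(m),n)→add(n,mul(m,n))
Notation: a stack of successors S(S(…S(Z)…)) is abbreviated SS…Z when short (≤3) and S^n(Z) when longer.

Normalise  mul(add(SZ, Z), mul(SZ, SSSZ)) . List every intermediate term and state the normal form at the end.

  start: mul(add(SZ, Z), mul(SZ, SSSZ))
  step 1: mul(S(add(Z, Z)), mul(SZ, SSSZ))
  step 2: add(mul(SZ, SSSZ), mul(add(Z, Z), mul(SZ, SSSZ)))
  step 3: add(add(SSSZ, mul(Z, SSSZ)), mul(add(Z, Z), mul(SZ, SSSZ)))
  step 4: add(S(add(SSZ, mul(Z, SSSZ))), mul(add(Z, Z), mul(SZ, SSSZ)))
  step 5: S(add(add(SSZ, mul(Z, SSSZ)), mul(add(Z, Z), mul(SZ, SSSZ))))
  step 6: S(add(S(add(SZ, mul(Z, SSSZ))), mul(add(Z, Z), mul(SZ, SSSZ))))
  step 7: S(S(add(add(SZ, mul(Z, SSSZ)), mul(add(Z, Z), mul(SZ, SSSZ)))))
  step 8: S(S(add(S(add(Z, mul(Z, SSSZ))), mul(add(Z, Z), mul(SZ, SSSZ)))))
  step 9: S(S(S(add(add(Z, mul(Z, SSSZ)), mul(add(Z, Z), mul(SZ, SSSZ))))))
  step 10: S(S(S(add(mul(Z, SSSZ), mul(add(Z, Z), mul(SZ, SSSZ))))))
  step 11: S(S(S(add(Z, mul(add(Z, Z), mul(SZ, SSSZ))))))
  step 12: S(S(S(mul(add(Z, Z), mul(SZ, SSSZ)))))
  step 13: S(S(S(mul(Z, mul(SZ, SSSZ)))))
  step 14: SSSZ

Answer: normal form = SSSZ  (in 14 steps)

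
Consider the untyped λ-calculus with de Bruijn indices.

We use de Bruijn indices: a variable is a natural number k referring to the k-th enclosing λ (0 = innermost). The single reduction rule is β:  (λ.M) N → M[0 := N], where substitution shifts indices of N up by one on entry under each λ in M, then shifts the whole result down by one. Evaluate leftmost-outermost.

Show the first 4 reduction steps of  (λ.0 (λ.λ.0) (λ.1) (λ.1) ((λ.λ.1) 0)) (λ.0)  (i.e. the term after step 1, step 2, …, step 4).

  start: (λ.0 (λ.λ.0) (λ.1) (λ.1) ((λ.λ.1) 0)) (λ.0)
  [1] (λ.0) (λ.λ.0) (λ.λ.0) (λ.λ.0) ((λ.λ.1) (λ.0))
  [2] (λ.λ.0) (λ.λ.0) (λ.λ.0) ((λ.λ.1) (λ.0))
  [3] (λ.0) (λ.λ.0) ((λ.λ.1) (λ.0))
  [4] (λ.λ.0) ((λ.λ.1) (λ.0))

Answer: after 4 steps: (λ.λ.0) ((λ.λ.1) (λ.0))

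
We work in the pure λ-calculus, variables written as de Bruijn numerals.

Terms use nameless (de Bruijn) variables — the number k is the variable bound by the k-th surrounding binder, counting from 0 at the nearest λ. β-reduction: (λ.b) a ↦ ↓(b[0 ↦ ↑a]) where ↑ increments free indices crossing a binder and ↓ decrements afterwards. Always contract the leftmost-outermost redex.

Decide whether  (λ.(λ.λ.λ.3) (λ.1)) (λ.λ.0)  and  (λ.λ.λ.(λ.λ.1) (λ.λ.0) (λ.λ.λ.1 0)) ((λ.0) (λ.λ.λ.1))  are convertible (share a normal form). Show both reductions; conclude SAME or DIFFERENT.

Answer: SAME — A ⇓ λ.λ.λ.λ.0, B ⇓ λ.λ.λ.λ.0

Working:
Term A:
  start: (λ.(λ.λ.λ.3) (λ.1)) (λ.λ.0)
  step 1: (λ.λ.λ.λ.λ.0) (λ.λ.λ.0)
  step 2: λ.λ.λ.λ.0

Term B:
  start: (λ.λ.λ.(λ.λ.1) (λ.λ.0) (λ.λ.λ.1 0)) ((λ.0) (λ.λ.λ.1))
  step 1: λ.λ.(λ.λ.1) (λ.λ.0) (λ.λ.λ.1 0)
  step 2: λ.λ.(λ.λ.λ.0) (λ.λ.λ.1 0)
  step 3: λ.λ.λ.λ.0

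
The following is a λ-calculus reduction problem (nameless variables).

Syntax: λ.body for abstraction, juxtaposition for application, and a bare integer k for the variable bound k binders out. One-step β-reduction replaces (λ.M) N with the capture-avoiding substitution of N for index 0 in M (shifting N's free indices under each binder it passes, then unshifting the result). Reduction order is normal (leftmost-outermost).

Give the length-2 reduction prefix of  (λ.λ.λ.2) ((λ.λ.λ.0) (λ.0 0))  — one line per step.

  start: (λ.λ.λ.2) ((λ.λ.λ.0) (λ.0 0))
  →1  λ.λ.(λ.λ.λ.0) (λ.0 0)
  →2  λ.λ.λ.λ.0

Answer: after 2 steps: λ.λ.λ.λ.0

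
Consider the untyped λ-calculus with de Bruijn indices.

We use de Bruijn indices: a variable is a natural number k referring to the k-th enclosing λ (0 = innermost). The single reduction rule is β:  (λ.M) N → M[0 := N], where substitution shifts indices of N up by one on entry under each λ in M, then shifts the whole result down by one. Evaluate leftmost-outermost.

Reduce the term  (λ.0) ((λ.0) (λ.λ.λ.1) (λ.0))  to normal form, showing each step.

  start: (λ.0) ((λ.0) (λ.λ.λ.1) (λ.0))
  [1] (λ.0) (λ.λ.λ.1) (λ.0)
  [2] (λ.λ.λ.1) (λ.0)
  [3] λ.λ.1

Answer: normal form = λ.λ.1  (in 3 steps)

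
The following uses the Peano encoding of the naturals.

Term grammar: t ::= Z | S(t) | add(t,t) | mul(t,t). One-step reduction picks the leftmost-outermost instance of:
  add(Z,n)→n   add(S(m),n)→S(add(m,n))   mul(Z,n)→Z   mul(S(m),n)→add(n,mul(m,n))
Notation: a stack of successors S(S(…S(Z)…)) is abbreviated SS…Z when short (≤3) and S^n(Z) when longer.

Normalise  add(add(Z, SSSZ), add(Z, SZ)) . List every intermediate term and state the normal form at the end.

  start: add(add(Z, SSSZ), add(Z, SZ))
  step 1: add(SSSZ, add(Z, SZ))
  step 2: S(add(SSZ, add(Z, SZ)))
  step 3: S(S(add(SZ, add(Z, SZ))))
  step 4: S(S(S(add(Z, add(Z, SZ)))))
  step 5: S(S(S(add(Z, SZ))))
  step 6: S^4(Z)

Answer: normal form = S^4(Z)  (in 6 steps)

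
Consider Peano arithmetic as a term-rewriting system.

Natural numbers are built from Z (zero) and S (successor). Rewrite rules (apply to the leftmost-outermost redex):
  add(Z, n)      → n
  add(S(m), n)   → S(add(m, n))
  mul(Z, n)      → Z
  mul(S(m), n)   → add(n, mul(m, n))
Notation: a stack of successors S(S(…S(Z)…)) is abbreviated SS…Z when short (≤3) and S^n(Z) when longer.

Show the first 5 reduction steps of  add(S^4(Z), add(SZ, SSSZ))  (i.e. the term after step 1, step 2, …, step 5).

Answer: after 5 steps: S(S(S(S(add(SZ, SSSZ)))))

Working:
  start: add(S^4(Z), add(SZ, SSSZ))
  [1] S(add(SSSZ, add(SZ, SSSZ)))
  [2] S(S(add(SSZ, add(SZ, SSSZ))))
  [3] S(S(S(add(SZ, add(SZ, SSSZ)))))
  [4] S(S(S(S(add(Z, add(SZ, SSSZ))))))
  [5] S(S(S(S(add(SZ, SSSZ)))))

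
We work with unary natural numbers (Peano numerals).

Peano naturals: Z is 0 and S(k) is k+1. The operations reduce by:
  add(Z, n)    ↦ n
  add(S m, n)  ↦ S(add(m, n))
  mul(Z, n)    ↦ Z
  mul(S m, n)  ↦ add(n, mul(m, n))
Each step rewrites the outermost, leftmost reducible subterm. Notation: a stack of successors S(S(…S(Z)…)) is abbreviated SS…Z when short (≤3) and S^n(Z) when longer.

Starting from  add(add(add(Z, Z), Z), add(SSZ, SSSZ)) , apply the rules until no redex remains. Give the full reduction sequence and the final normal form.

  start: add(add(add(Z, Z), Z), add(SSZ, SSSZ))
  step 1: add(add(Z, Z), add(SSZ, SSSZ))
  step 2: add(Z, add(SSZ, SSSZ))
  step 3: add(SSZ, SSSZ)
  step 4: S(add(SZ, SSSZ))
  step 5: S(S(add(Z, SSSZ)))
  step 6: S^5(Z)

Answer: normal form = S^5(Z)  (in 6 steps)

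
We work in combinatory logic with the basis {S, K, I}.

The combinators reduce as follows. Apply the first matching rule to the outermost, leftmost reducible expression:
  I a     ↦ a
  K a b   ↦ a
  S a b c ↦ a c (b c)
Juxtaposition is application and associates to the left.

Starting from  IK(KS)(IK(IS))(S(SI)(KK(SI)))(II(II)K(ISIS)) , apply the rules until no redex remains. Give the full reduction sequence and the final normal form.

Answer: normal form = S(K(SIS))  (in 8 steps)

Working:
  start: IK(KS)(IK(IS))(S(SI)(KK(SI)))(II(II)K(ISIS))
  step 1: K(KS)(IK(IS))(S(SI)(KK(SI)))(II(II)K(ISIS))
  step 2: KS(S(SI)(KK(SI)))(II(II)K(ISIS))
  step 3: S(II(II)K(ISIS))
  step 4: S(I(II)K(ISIS))
  step 5: S(IIK(ISIS))
  step 6: S(IK(ISIS))
  step 7: S(K(ISIS))
  step 8: S(K(SIS))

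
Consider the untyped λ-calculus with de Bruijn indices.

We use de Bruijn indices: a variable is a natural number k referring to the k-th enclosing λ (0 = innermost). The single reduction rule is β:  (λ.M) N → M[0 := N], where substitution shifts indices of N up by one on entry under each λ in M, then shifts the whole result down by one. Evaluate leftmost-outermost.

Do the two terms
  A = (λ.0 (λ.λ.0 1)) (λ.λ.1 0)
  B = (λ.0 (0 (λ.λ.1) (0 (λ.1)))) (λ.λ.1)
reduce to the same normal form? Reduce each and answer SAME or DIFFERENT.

Term A:
  start: (λ.0 (λ.λ.0 1)) (λ.λ.1 0)
  [1] (λ.λ.1 0) (λ.λ.0 1)
  [2] λ.(λ.λ.0 1) 0
  [3] λ.λ.0 1

Term B:
  start: (λ.0 (0 (λ.λ.1) (0 (λ.1)))) (λ.λ.1)
  [1] (λ.λ.1) ((λ.λ.1) (λ.λ.1) ((λ.λ.1) (λ.λ.λ.1)))
  [2] λ.(λ.λ.1) (λ.λ.1) ((λ.λ.1) (λ.λ.λ.1))
  [3] λ.(λ.λ.λ.1) ((λ.λ.1) (λ.λ.λ.1))
  [4] λ.λ.λ.1

Answer: DIFFERENT — A ⇓ λ.λ.0 1, B ⇓ λ.λ.λ.1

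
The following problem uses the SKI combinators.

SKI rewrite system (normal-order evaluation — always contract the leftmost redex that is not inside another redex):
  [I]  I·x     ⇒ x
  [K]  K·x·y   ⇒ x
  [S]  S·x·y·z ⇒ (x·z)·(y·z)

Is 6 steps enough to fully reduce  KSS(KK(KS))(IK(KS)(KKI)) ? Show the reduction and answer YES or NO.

  start: KSS(KK(KS))(IK(KS)(KKI))
  [1] S(KK(KS))(IK(KS)(KKI))
  [2] SK(IK(KS)(KKI))
  [3] SK(K(KS)(KKI))
  [4] SK(KS)

Answer: YES — reaches normal form SK(KS) in 4 ≤ 6 steps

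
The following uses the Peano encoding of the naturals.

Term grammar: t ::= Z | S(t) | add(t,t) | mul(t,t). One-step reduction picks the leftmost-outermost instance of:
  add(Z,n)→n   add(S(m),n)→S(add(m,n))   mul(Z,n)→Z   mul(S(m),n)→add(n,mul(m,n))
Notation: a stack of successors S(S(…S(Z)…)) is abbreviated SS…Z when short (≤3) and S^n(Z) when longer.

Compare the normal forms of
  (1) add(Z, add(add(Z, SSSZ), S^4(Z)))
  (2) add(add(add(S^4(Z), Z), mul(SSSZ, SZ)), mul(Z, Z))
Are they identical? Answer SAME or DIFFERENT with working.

Answer: SAME — A ⇓ S^7(Z), B ⇓ S^7(Z)

Working:
Term A:
  start: add(Z, add(add(Z, SSSZ), S^4(Z)))
  step 1: add(add(Z, SSSZ), S^4(Z))
  step 2: add(SSSZ, S^4(Z))
  step 3: S(add(SSZ, S^4(Z)))
  step 4: S(S(add(SZ, S^4(Z))))
  step 5: S(S(S(add(Z, S^4(Z)))))
  step 6: S^7(Z)

Term B:
  start: add(add(add(S^4(Z), Z), mul(SSSZ, SZ)), mul(Z, Z))
  step 1: add(add(S(add(SSSZ, Z)), mul(SSSZ, SZ)), mul(Z, Z))
  step 2: add(S(add(add(SSSZ, Z), mul(SSSZ, SZ))), mul(Z, Z))
  step 3: S(add(add(add(SSSZ, Z), mul(SSSZ, SZ)), mul(Z, Z)))
  step 4: S(add(add(S(add(SSZ, Z)), mul(SSSZ, SZ)), mul(Z, Z)))
  step 5: S(add(S(add(add(SSZ, Z), mul(SSSZ, SZ))), mul(Z, Z)))
  step 6: S(S(add(add(add(SSZ, Z), mul(SSSZ, SZ)), mul(Z, Z))))
  step 7: S(S(add(add(S(add(SZ, Z)), mul(SSSZ, SZ)), mul(Z, Z))))
  step 8: S(S(add(S(add(add(SZ, Z), mul(SSSZ, SZ))), mul(Z, Z))))
  step 9: S(S(S(add(add(add(SZ, Z), mul(SSSZ, SZ)), mul(Z, Z)))))
  step 10: S(S(S(add(add(S(add(Z, Z)), mul(SSSZ, SZ)), mul(Z, Z)))))
  step 11: S(S(S(add(S(add(add(Z, Z), mul(SSSZ, SZ))), mul(Z, Z)))))
  step 12: S(S(S(S(add(add(add(Z, Z), mul(SSSZ, SZ)), mul(Z, Z))))))
  step 13: S(S(S(S(add(add(Z, mul(SSSZ, SZ)), mul(Z, Z))))))
  step 14: S(S(S(S(add(mul(SSSZ, SZ), mul(Z, Z))))))
  step 15: S(S(S(S(add(add(SZ, mul(SSZ, SZ)), mul(Z, Z))))))
  step 16: S(S(S(S(add(S(add(Z, mul(SSZ, SZ))), mul(Z, Z))))))
  step 17: S(S(S(S(S(add(add(Z, mul(SSZ, SZ)), mul(Z, Z)))))))
  step 18: S(S(S(S(S(add(mul(SSZ, SZ), mul(Z, Z)))))))
  step 19: S(S(S(S(S(add(add(SZ, mul(SZ, SZ)), mul(Z, Z)))))))
  step 20: S(S(S(S(S(add(S(add(Z, mul(SZ, SZ))), mul(Z, Z)))))))
  step 21: S(S(S(S(S(S(add(add(Z, mul(SZ, SZ)), mul(Z, Z))))))))
  step 22: S(S(S(S(S(S(add(mul(SZ, SZ), mul(Z, Z))))))))
  step 23: S(S(S(S(S(S(add(add(SZ, mul(Z, SZ)), mul(Z, Z))))))))
  step 24: S(S(S(S(S(S(add(S(add(Z, mul(Z, SZ))), mul(Z, Z))))))))
  step 25: S(S(S(S(S(S(S(add(add(Z, mul(Z, SZ)), mul(Z, Z)))))))))
  step 26: S(S(S(S(S(S(S(add(mul(Z, SZ), mul(Z, Z)))))))))
  step 27: S(S(S(S(S(S(S(add(Z, mul(Z, Z)))))))))
  step 28: S(S(S(S(S(S(S(mul(Z, Z))))))))
  step 29: S^7(Z)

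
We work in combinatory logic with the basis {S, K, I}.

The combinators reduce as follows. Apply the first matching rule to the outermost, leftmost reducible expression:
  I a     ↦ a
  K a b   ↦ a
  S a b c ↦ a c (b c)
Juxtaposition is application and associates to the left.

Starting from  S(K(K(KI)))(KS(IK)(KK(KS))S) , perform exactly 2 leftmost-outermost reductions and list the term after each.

Answer: after 2 steps: S(K(K(KI)))(SKS)

Reduction:
  start: S(K(K(KI)))(KS(IK)(KK(KS))S)
  →1  S(K(K(KI)))(S(KK(KS))S)
  →2  S(K(K(KI)))(SKS)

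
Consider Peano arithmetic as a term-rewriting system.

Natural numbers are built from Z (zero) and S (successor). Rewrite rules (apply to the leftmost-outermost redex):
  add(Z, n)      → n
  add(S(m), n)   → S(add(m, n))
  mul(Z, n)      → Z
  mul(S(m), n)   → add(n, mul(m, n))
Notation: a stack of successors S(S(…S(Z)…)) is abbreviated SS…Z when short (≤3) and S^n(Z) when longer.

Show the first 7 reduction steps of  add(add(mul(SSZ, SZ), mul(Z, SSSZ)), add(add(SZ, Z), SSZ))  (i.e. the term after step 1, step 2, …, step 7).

Answer: after 7 steps: S(add(add(S(add(Z, mul(Z, SZ))), mul(Z, SSSZ)), add(add(SZ, Z), SSZ)))

Working:
  start: add(add(mul(SSZ, SZ), mul(Z, SSSZ)), add(add(SZ, Z), SSZ))
  →1  add(add(add(SZ, mul(SZ, SZ)), mul(Z, SSSZ)), add(add(SZ, Z), SSZ))
  →2  add(add(S(add(Z, mul(SZ, SZ))), mul(Z, SSSZ)), add(add(SZ, Z), SSZ))
  →3  add(S(add(add(Z, mul(SZ, SZ)), mul(Z, SSSZ))), add(add(SZ, Z), SSZ))
  →4  S(add(add(add(Z, mul(SZ, SZ)), mul(Z, SSSZ)), add(add(SZ, Z), SSZ)))
  →5  S(add(add(mul(SZ, SZ), mul(Z, SSSZ)), add(add(SZ, Z), SSZ)))
  →6  S(add(add(add(SZ, mul(Z, SZ)), mul(Z, SSSZ)), add(add(SZ, Z), SSZ)))
  →7  S(add(add(S(add(Z, mul(Z, SZ))), mul(Z, SSSZ)), add(add(SZ, Z), SSZ)))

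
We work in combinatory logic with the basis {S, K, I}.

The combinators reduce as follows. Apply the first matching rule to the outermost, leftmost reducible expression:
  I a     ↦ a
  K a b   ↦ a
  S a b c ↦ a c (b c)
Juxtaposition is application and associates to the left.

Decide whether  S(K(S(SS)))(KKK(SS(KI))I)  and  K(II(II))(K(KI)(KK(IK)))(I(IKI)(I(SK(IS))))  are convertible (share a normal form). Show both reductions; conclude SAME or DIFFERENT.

Term A:
  start: S(K(S(SS)))(KKK(SS(KI))I)
  →1  S(K(S(SS)))(K(SS(KI))I)
  →2  S(K(S(SS)))(SS(KI))

Term B:
  start: K(II(II))(K(KI)(KK(IK)))(I(IKI)(I(SK(IS))))
  →1  II(II)(I(IKI)(I(SK(IS))))
  →2  I(II)(I(IKI)(I(SK(IS))))
  →3  II(I(IKI)(I(SK(IS))))
  →4  I(I(IKI)(I(SK(IS))))
  →5  I(IKI)(I(SK(IS)))
  →6  IKI(I(SK(IS)))
  →7  KI(I(SK(IS)))
  →8  I

Answer: DIFFERENT — A ⇓ S(K(S(SS)))(SS(KI)), B ⇓ I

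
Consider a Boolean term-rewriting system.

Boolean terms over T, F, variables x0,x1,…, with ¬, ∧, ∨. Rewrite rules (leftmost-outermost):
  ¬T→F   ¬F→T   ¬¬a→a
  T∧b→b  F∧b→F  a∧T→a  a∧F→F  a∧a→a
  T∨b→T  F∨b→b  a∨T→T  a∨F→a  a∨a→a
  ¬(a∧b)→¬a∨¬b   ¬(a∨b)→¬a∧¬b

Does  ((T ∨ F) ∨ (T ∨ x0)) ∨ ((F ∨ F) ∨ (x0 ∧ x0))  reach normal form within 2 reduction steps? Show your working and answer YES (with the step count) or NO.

  start: ((T ∨ F) ∨ (T ∨ x0)) ∨ ((F ∨ F) ∨ (x0 ∧ x0))
  →1  (T ∨ (T ∨ x0)) ∨ ((F ∨ F) ∨ (x0 ∧ x0))
  →2  T ∨ ((F ∨ F) ∨ (x0 ∧ x0))

Answer: NO — after 2 steps the term is T ∨ ((F ∨ F) ∨ (x0 ∧ x0)), not yet normal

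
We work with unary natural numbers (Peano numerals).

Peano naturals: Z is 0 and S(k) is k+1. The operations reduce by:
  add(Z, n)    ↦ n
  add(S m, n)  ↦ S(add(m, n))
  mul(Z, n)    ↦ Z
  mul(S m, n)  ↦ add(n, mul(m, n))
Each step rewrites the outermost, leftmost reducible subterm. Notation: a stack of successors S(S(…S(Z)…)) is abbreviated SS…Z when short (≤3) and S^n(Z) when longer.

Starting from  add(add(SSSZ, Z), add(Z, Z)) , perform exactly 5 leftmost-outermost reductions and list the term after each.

  start: add(add(SSSZ, Z), add(Z, Z))
  [1] add(S(add(SSZ, Z)), add(Z, Z))
  [2] S(add(add(SSZ, Z), add(Z, Z)))
  [3] S(add(S(add(SZ, Z)), add(Z, Z)))
  [4] S(S(add(add(SZ, Z), add(Z, Z))))
  [5] S(S(add(S(add(Z, Z)), add(Z, Z))))

Answer: after 5 steps: S(S(add(S(add(Z, Z)), add(Z, Z))))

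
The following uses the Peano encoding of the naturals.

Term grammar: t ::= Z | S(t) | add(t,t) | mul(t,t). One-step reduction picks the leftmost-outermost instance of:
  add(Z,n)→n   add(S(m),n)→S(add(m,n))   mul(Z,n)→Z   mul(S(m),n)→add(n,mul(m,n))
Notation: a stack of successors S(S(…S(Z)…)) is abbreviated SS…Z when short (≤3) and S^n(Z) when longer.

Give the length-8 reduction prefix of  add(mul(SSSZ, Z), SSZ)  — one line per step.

  start: add(mul(SSSZ, Z), SSZ)
  [1] add(add(Z, mul(SSZ, Z)), SSZ)
  [2] add(mul(SSZ, Z), SSZ)
  [3] add(add(Z, mul(SZ, Z)), SSZ)
  [4] add(mul(SZ, Z), SSZ)
  [5] add(add(Z, mul(Z, Z)), SSZ)
  [6] add(mul(Z, Z), SSZ)
  [7] add(Z, SSZ)
  [8] SSZ

Answer: after 8 steps: SSZ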